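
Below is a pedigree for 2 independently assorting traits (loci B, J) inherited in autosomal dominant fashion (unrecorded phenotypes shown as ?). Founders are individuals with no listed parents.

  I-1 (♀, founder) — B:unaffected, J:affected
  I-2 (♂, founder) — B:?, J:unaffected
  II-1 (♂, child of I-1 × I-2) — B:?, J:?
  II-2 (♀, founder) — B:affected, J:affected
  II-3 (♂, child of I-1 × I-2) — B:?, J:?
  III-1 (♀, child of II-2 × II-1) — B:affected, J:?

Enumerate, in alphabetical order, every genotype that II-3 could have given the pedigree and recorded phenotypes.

B/I-1 un ·: bb
B/I-2 ? ·: bb|Bb|BB
B/II-1 ? I-1×I-2: bb|Bb
B/II-2 aff ·: Bb|BB
B/II-3 ? I-1×I-2: bb|Bb
B/III-1 aff II-2×II-1: Bb|BB
⇒ B over [I-1,I-2,II-1,II-2,II-3,III-1]: 18 consistent
J/I-1 aff ·: Jj|JJ
J/I-2 un ·: jj
J/II-1 ? I-1×I-2: jj|Jj
J/II-2 aff ·: Jj|JJ
J/II-3 ? I-1×I-2: jj|Jj
J/III-1 ? II-2×II-1: jj|Jj|JJ
⇒ J over [I-1,I-2,II-1,II-2,II-3,III-1]: 21 consistent

II-3 ∈ {Bb Jj, Bb jj, bb Jj, bb jj}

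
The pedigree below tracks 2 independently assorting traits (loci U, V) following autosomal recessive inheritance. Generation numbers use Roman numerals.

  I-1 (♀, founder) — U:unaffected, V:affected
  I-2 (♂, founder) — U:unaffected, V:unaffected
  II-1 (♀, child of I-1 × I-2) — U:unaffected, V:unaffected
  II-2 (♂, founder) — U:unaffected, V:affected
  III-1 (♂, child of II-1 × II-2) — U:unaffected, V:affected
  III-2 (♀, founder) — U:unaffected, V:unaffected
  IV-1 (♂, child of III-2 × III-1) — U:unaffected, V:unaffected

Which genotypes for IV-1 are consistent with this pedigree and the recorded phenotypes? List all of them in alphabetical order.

IV-1 ∈ {UU Vv, Uu Vv}

U/I-1 un ·: UU|Uu
U/I-2 un ·: UU|Uu
U/II-1 un I-1×I-2: UU|Uu
U/II-2 un ·: UU|Uu
U/III-1 un II-1×II-2: UU|Uu
U/III-2 un ·: UU|Uu
U/IV-1 un III-2×III-1: UU|Uu
⇒ U over [I-1,I-2,II-1,II-2,III-1,III-2,IV-1]: 82 consistent
V/I-1 aff ·: vv
V/I-2 un ·: VV|Vv
V/II-1 un I-1×I-2: Vv
V/II-2 aff ·: vv
V/III-1 aff II-1×II-2: vv
V/III-2 un ·: VV|Vv
V/IV-1 un III-2×III-1: Vv
⇒ V over [I-1,I-2,II-1,II-2,III-1,III-2,IV-1]: 4 consistent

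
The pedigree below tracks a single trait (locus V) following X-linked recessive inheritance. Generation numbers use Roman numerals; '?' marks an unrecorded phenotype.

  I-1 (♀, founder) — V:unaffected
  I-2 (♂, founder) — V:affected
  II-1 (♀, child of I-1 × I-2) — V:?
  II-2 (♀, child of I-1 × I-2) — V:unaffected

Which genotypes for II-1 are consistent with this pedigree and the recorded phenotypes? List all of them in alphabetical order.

II-1 ∈ {X^VX^v, X^vX^v}

V/I-1 un ·: X^VX^V|X^VX^v
V/I-2 aff ·: X^vY
V/II-1 ? I-1×I-2: X^VX^v|X^vX^v
V/II-2 un I-1×I-2: X^VX^v
⇒ V over [I-1,I-2,II-1,II-2]: 3 consistent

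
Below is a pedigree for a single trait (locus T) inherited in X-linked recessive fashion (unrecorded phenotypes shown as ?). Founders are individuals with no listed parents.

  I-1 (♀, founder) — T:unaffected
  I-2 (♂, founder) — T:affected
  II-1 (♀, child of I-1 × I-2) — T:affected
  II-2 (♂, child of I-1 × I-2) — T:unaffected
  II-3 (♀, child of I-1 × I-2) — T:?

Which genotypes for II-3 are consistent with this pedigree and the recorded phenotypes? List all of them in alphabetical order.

II-3 ∈ {X^TX^t, X^tX^t}

T/I-1 un ·: X^TX^t
T/I-2 aff ·: X^tY
T/II-1 aff I-1×I-2: X^tX^t
T/II-2 un I-1×I-2: X^TY
T/II-3 ? I-1×I-2: X^TX^t|X^tX^t
⇒ T over [I-1,I-2,II-1,II-2,II-3]: 2 consistent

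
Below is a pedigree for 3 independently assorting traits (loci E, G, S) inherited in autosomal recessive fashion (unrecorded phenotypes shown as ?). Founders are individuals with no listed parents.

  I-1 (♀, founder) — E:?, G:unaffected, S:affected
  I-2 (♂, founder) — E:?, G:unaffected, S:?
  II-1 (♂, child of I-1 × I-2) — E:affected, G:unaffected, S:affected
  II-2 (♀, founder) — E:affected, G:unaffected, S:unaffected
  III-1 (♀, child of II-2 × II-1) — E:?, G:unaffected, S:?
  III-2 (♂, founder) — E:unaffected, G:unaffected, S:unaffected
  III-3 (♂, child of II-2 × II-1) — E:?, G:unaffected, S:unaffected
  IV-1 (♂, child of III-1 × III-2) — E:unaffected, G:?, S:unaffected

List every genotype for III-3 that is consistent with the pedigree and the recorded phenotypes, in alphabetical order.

III-3 ∈ {ee GG Ss, ee Gg Ss}

E/I-1 ? ·: Ee|ee
E/I-2 ? ·: Ee|ee
E/II-1 aff I-1×I-2: ee
E/II-2 aff ·: ee
E/III-1 ? II-2×II-1: ee
E/III-2 un ·: EE|Ee
E/III-3 ? II-2×II-1: ee
E/IV-1 un III-1×III-2: Ee
⇒ E over [I-1,I-2,II-1,II-2,III-1,III-2,III-3,IV-1]: 8 consistent
G/I-1 un ·: GG|Gg
G/I-2 un ·: GG|Gg
G/II-1 un I-1×I-2: GG|Gg
G/II-2 un ·: GG|Gg
G/III-1 un II-2×II-1: GG|Gg
G/III-2 un ·: GG|Gg
G/III-3 un II-2×II-1: GG|Gg
G/IV-1 ? III-1×III-2: GG|Gg|gg
⇒ G over [I-1,I-2,II-1,II-2,III-1,III-2,III-3,IV-1]: 172 consistent
S/I-1 aff ·: ss
S/I-2 ? ·: Ss|ss
S/II-1 aff I-1×I-2: ss
S/II-2 un ·: SS|Ss
S/III-1 ? II-2×II-1: Ss|ss
S/III-2 un ·: SS|Ss
S/III-3 un II-2×II-1: Ss
S/IV-1 un III-1×III-2: SS|Ss
⇒ S over [I-1,I-2,II-1,II-2,III-1,III-2,III-3,IV-1]: 20 consistent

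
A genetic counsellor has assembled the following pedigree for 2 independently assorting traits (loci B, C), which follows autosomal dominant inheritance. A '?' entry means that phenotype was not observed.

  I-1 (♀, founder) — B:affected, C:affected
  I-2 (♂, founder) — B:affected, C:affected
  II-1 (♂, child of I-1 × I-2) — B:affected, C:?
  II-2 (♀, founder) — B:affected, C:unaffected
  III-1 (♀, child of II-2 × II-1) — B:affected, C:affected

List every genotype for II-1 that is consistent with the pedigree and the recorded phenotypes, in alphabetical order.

II-1 ∈ {BB CC, BB Cc, Bb CC, Bb Cc}

B/I-1 aff ·: Bb|BB
B/I-2 aff ·: Bb|BB
B/II-1 aff I-1×I-2: Bb|BB
B/II-2 aff ·: Bb|BB
B/III-1 aff II-2×II-1: Bb|BB
⇒ B over [I-1,I-2,II-1,II-2,III-1]: 24 consistent
C/I-1 aff ·: Cc|CC
C/I-2 aff ·: Cc|CC
C/II-1 ? I-1×I-2: Cc|CC
C/II-2 un ·: cc
C/III-1 aff II-2×II-1: Cc
⇒ C over [I-1,I-2,II-1,II-2,III-1]: 7 consistent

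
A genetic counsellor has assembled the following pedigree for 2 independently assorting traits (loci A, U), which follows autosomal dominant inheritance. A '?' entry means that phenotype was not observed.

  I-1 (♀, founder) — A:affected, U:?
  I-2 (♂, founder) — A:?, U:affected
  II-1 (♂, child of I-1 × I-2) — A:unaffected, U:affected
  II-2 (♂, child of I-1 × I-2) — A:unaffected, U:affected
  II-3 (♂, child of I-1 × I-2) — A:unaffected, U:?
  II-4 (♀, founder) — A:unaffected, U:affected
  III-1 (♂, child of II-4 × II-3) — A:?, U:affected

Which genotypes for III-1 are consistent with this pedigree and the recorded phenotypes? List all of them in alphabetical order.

A/I-1 aff ·: Aa
A/I-2 ? ·: aa|Aa
A/II-1 un I-1×I-2: aa
A/II-2 un I-1×I-2: aa
A/II-3 un I-1×I-2: aa
A/II-4 un ·: aa
A/III-1 ? II-4×II-3: aa
⇒ A over [I-1,I-2,II-1,II-2,II-3,II-4,III-1]: 2 consistent
U/I-1 ? ·: uu|Uu|UU
U/I-2 aff ·: Uu|UU
U/II-1 aff I-1×I-2: Uu|UU
U/II-2 aff I-1×I-2: Uu|UU
U/II-3 ? I-1×I-2: uu|Uu|UU
U/II-4 aff ·: Uu|UU
U/III-1 aff II-4×II-3: Uu|UU
⇒ U over [I-1,I-2,II-1,II-2,II-3,II-4,III-1]: 105 consistent

III-1 ∈ {aa UU, aa Uu}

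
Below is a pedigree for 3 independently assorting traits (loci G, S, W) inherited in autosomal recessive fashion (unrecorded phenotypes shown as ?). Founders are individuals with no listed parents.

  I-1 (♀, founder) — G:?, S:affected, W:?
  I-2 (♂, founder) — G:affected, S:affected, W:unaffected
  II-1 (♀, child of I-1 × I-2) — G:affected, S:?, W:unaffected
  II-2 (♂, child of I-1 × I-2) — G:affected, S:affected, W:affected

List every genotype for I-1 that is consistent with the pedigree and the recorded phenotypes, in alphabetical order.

G/I-1 ? ·: Gg|gg
G/I-2 aff ·: gg
G/II-1 aff I-1×I-2: gg
G/II-2 aff I-1×I-2: gg
⇒ G over [I-1,I-2,II-1,II-2]: 2 consistent
S/I-1 aff ·: ss
S/I-2 aff ·: ss
S/II-1 ? I-1×I-2: ss
S/II-2 aff I-1×I-2: ss
⇒ S over [I-1,I-2,II-1,II-2]: 1 consistent
W/I-1 ? ·: Ww|ww
W/I-2 un ·: Ww
W/II-1 un I-1×I-2: WW|Ww
W/II-2 aff I-1×I-2: ww
⇒ W over [I-1,I-2,II-1,II-2]: 3 consistent

I-1 ∈ {Gg ss Ww, Gg ss ww, gg ss Ww, gg ss ww}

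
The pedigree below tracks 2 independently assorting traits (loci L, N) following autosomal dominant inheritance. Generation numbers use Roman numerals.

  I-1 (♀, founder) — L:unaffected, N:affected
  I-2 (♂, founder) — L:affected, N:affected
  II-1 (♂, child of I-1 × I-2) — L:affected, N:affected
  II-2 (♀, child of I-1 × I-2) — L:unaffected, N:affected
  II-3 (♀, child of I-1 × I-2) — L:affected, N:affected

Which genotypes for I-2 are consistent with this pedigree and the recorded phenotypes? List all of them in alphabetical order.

I-2 ∈ {Ll NN, Ll Nn}

L/I-1 un ·: ll
L/I-2 aff ·: Ll
L/II-1 aff I-1×I-2: Ll
L/II-2 un I-1×I-2: ll
L/II-3 aff I-1×I-2: Ll
⇒ L over [I-1,I-2,II-1,II-2,II-3]: 1 consistent
N/I-1 aff ·: Nn|NN
N/I-2 aff ·: Nn|NN
N/II-1 aff I-1×I-2: Nn|NN
N/II-2 aff I-1×I-2: Nn|NN
N/II-3 aff I-1×I-2: Nn|NN
⇒ N over [I-1,I-2,II-1,II-2,II-3]: 25 consistent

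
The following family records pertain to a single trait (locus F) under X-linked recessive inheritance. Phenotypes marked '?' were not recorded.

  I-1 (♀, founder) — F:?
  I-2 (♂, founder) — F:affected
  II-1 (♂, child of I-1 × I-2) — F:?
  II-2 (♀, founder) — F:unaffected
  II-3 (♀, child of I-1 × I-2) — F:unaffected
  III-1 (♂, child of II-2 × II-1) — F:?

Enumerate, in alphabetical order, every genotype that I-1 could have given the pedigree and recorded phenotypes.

F/I-1 ? ·: X^FX^F|X^FX^f
F/I-2 aff ·: X^fY
F/II-1 ? I-1×I-2: X^FY|X^fY
F/II-2 un ·: X^FX^F|X^FX^f
F/II-3 un I-1×I-2: X^FX^f
F/III-1 ? II-2×II-1: X^FY|X^fY
⇒ F over [I-1,I-2,II-1,II-2,II-3,III-1]: 9 consistent

I-1 ∈ {X^FX^F, X^FX^f}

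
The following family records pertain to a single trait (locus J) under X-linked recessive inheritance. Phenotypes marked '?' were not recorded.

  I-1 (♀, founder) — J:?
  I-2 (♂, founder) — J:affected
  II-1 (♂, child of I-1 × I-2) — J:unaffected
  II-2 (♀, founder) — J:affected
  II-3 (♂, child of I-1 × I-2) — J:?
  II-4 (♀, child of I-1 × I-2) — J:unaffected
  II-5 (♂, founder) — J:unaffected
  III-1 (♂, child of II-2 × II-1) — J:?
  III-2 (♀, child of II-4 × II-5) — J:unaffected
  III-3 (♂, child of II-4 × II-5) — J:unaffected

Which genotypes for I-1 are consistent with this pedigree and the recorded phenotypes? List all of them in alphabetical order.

J/I-1 ? ·: X^JX^J|X^JX^j
J/I-2 aff ·: X^jY
J/II-1 un I-1×I-2: X^JY
J/II-2 aff ·: X^jX^j
J/II-3 ? I-1×I-2: X^JY|X^jY
J/II-4 un I-1×I-2: X^JX^j
J/II-5 un ·: X^JY
J/III-1 ? II-2×II-1: X^jY
J/III-2 un II-4×II-5: X^JX^J|X^JX^j
J/III-3 un II-4×II-5: X^JY
⇒ J over [I-1,I-2,II-1,II-2,II-3,II-4,II-5,III-1,III-2,III-3]: 6 consistent

I-1 ∈ {X^JX^J, X^JX^j}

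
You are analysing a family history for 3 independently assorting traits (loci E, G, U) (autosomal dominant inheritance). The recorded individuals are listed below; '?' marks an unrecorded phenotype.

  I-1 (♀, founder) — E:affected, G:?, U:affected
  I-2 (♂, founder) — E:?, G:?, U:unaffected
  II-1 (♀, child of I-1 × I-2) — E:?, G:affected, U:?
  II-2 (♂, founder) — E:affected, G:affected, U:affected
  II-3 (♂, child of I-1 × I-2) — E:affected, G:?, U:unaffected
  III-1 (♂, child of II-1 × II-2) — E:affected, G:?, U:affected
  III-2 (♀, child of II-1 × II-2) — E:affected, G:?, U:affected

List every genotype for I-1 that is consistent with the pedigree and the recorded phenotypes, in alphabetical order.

I-1 ∈ {EE GG Uu, EE Gg Uu, EE gg Uu, Ee GG Uu, Ee Gg Uu, Ee gg Uu}

E/I-1 aff ·: Ee|EE
E/I-2 ? ·: ee|Ee|EE
E/II-1 ? I-1×I-2: ee|Ee|EE
E/II-2 aff ·: Ee|EE
E/II-3 aff I-1×I-2: Ee|EE
E/III-1 aff II-1×II-2: Ee|EE
E/III-2 aff II-1×II-2: Ee|EE
⇒ E over [I-1,I-2,II-1,II-2,II-3,III-1,III-2]: 105 consistent
G/I-1 ? ·: gg|Gg|GG
G/I-2 ? ·: gg|Gg|GG
G/II-1 aff I-1×I-2: Gg|GG
G/II-2 aff ·: Gg|GG
G/II-3 ? I-1×I-2: gg|Gg|GG
G/III-1 ? II-1×II-2: gg|Gg|GG
G/III-2 ? II-1×II-2: gg|Gg|GG
⇒ G over [I-1,I-2,II-1,II-2,II-3,III-1,III-2]: 209 consistent
U/I-1 aff ·: Uu
U/I-2 un ·: uu
U/II-1 ? I-1×I-2: uu|Uu
U/II-2 aff ·: Uu|UU
U/II-3 un I-1×I-2: uu
U/III-1 aff II-1×II-2: Uu|UU
U/III-2 aff II-1×II-2: Uu|UU
⇒ U over [I-1,I-2,II-1,II-2,II-3,III-1,III-2]: 10 consistent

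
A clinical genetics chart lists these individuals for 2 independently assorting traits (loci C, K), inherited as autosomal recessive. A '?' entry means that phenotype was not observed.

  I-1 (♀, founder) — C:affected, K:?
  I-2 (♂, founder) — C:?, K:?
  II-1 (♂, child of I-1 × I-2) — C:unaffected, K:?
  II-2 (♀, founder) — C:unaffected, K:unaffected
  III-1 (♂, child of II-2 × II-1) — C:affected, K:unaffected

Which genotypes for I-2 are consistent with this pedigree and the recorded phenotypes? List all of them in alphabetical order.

I-2 ∈ {CC KK, CC Kk, CC kk, Cc KK, Cc Kk, Cc kk}

C/I-1 aff ·: cc
C/I-2 ? ·: CC|Cc
C/II-1 un I-1×I-2: Cc
C/II-2 un ·: Cc
C/III-1 aff II-2×II-1: cc
⇒ C over [I-1,I-2,II-1,II-2,III-1]: 2 consistent
K/I-1 ? ·: KK|Kk|kk
K/I-2 ? ·: KK|Kk|kk
K/II-1 ? I-1×I-2: KK|Kk|kk
K/II-2 un ·: KK|Kk
K/III-1 un II-2×II-1: KK|Kk
⇒ K over [I-1,I-2,II-1,II-2,III-1]: 48 consistent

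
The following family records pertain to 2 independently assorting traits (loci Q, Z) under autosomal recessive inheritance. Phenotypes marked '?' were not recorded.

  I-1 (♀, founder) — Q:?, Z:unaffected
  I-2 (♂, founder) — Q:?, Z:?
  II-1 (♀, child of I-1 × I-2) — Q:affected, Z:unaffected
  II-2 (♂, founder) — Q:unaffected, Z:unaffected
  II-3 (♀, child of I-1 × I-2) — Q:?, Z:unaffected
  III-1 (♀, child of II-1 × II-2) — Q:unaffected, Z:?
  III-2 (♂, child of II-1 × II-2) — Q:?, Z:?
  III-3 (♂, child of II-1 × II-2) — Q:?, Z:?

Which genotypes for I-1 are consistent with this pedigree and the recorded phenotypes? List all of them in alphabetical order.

I-1 ∈ {Qq ZZ, Qq Zz, qq ZZ, qq Zz}

Q/I-1 ? ·: Qq|qq
Q/I-2 ? ·: Qq|qq
Q/II-1 aff I-1×I-2: qq
Q/II-2 un ·: QQ|Qq
Q/II-3 ? I-1×I-2: QQ|Qq|qq
Q/III-1 un II-1×II-2: Qq
Q/III-2 ? II-1×II-2: Qq|qq
Q/III-3 ? II-1×II-2: Qq|qq
⇒ Q over [I-1,I-2,II-1,II-2,II-3,III-1,III-2,III-3]: 40 consistent
Z/I-1 un ·: ZZ|Zz
Z/I-2 ? ·: ZZ|Zz|zz
Z/II-1 un I-1×I-2: ZZ|Zz
Z/II-2 un ·: ZZ|Zz
Z/II-3 un I-1×I-2: ZZ|Zz
Z/III-1 ? II-1×II-2: ZZ|Zz|zz
Z/III-2 ? II-1×II-2: ZZ|Zz|zz
Z/III-3 ? II-1×II-2: ZZ|Zz|zz
⇒ Z over [I-1,I-2,II-1,II-2,II-3,III-1,III-2,III-3]: 343 consistent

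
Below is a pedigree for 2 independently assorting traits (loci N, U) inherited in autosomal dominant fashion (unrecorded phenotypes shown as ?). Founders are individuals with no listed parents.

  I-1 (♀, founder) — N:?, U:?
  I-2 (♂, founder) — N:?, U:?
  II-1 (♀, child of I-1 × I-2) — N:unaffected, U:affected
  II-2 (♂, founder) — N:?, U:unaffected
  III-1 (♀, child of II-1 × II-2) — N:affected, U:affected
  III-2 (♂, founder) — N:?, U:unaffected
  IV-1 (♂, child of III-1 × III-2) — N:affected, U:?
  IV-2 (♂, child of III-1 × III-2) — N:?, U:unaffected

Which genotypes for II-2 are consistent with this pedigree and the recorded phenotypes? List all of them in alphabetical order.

N/I-1 ? ·: nn|Nn
N/I-2 ? ·: nn|Nn
N/II-1 un I-1×I-2: nn
N/II-2 ? ·: Nn|NN
N/III-1 aff II-1×II-2: Nn
N/III-2 ? ·: nn|Nn|NN
N/IV-1 aff III-1×III-2: Nn|NN
N/IV-2 ? III-1×III-2: nn|Nn|NN
⇒ N over [I-1,I-2,II-1,II-2,III-1,III-2,IV-1,IV-2]: 96 consistent
U/I-1 ? ·: uu|Uu|UU
U/I-2 ? ·: uu|Uu|UU
U/II-1 aff I-1×I-2: Uu|UU
U/II-2 un ·: uu
U/III-1 aff II-1×II-2: Uu
U/III-2 un ·: uu
U/IV-1 ? III-1×III-2: uu|Uu
U/IV-2 un III-1×III-2: uu
⇒ U over [I-1,I-2,II-1,II-2,III-1,III-2,IV-1,IV-2]: 22 consistent

II-2 ∈ {NN uu, Nn uu}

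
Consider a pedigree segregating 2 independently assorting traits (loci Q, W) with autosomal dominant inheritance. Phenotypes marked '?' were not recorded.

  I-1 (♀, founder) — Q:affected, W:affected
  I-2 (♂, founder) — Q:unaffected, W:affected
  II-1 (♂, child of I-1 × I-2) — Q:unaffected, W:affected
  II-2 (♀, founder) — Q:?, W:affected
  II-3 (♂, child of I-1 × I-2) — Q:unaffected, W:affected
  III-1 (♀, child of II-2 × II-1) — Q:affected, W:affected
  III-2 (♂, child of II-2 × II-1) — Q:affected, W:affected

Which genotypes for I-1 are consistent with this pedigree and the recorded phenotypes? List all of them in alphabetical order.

Q/I-1 aff ·: Qq
Q/I-2 un ·: qq
Q/II-1 un I-1×I-2: qq
Q/II-2 ? ·: Qq|QQ
Q/II-3 un I-1×I-2: qq
Q/III-1 aff II-2×II-1: Qq
Q/III-2 aff II-2×II-1: Qq
⇒ Q over [I-1,I-2,II-1,II-2,II-3,III-1,III-2]: 2 consistent
W/I-1 aff ·: Ww|WW
W/I-2 aff ·: Ww|WW
W/II-1 aff I-1×I-2: Ww|WW
W/II-2 aff ·: Ww|WW
W/II-3 aff I-1×I-2: Ww|WW
W/III-1 aff II-2×II-1: Ww|WW
W/III-2 aff II-2×II-1: Ww|WW
⇒ W over [I-1,I-2,II-1,II-2,II-3,III-1,III-2]: 83 consistent

I-1 ∈ {Qq WW, Qq Ww}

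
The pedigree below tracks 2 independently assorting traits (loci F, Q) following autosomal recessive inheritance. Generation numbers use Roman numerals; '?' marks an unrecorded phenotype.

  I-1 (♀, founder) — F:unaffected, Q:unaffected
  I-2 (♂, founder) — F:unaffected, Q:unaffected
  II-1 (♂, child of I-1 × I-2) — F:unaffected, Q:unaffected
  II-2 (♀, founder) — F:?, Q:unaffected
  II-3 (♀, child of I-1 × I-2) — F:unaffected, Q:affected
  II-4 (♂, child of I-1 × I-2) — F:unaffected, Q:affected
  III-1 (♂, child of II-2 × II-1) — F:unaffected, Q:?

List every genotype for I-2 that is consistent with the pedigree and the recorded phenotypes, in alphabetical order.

I-2 ∈ {FF Qq, Ff Qq}

F/I-1 un ·: FF|Ff
F/I-2 un ·: FF|Ff
F/II-1 un I-1×I-2: FF|Ff
F/II-2 ? ·: FF|Ff|ff
F/II-3 un I-1×I-2: FF|Ff
F/II-4 un I-1×I-2: FF|Ff
F/III-1 un II-2×II-1: FF|Ff
⇒ F over [I-1,I-2,II-1,II-2,II-3,II-4,III-1]: 112 consistent
Q/I-1 un ·: Qq
Q/I-2 un ·: Qq
Q/II-1 un I-1×I-2: QQ|Qq
Q/II-2 un ·: QQ|Qq
Q/II-3 aff I-1×I-2: qq
Q/II-4 aff I-1×I-2: qq
Q/III-1 ? II-2×II-1: QQ|Qq|qq
⇒ Q over [I-1,I-2,II-1,II-2,II-3,II-4,III-1]: 8 consistent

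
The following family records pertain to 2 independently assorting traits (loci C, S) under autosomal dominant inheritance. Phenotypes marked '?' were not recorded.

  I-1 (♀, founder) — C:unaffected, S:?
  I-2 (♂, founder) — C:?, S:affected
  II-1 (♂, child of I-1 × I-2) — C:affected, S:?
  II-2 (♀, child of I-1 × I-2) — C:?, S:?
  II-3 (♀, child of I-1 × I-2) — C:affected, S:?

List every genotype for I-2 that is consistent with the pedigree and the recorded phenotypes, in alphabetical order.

C/I-1 un ·: cc
C/I-2 ? ·: Cc|CC
C/II-1 aff I-1×I-2: Cc
C/II-2 ? I-1×I-2: cc|Cc
C/II-3 aff I-1×I-2: Cc
⇒ C over [I-1,I-2,II-1,II-2,II-3]: 3 consistent
S/I-1 ? ·: ss|Ss|SS
S/I-2 aff ·: Ss|SS
S/II-1 ? I-1×I-2: ss|Ss|SS
S/II-2 ? I-1×I-2: ss|Ss|SS
S/II-3 ? I-1×I-2: ss|Ss|SS
⇒ S over [I-1,I-2,II-1,II-2,II-3]: 53 consistent

I-2 ∈ {CC SS, CC Ss, Cc SS, Cc Ss}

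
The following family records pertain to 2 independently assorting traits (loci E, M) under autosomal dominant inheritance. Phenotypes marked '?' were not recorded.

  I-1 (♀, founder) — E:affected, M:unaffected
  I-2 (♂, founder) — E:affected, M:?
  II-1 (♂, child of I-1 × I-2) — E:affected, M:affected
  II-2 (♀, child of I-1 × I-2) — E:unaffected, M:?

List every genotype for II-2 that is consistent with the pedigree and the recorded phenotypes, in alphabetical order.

E/I-1 aff ·: Ee
E/I-2 aff ·: Ee
E/II-1 aff I-1×I-2: Ee|EE
E/II-2 un I-1×I-2: ee
⇒ E over [I-1,I-2,II-1,II-2]: 2 consistent
M/I-1 un ·: mm
M/I-2 ? ·: Mm|MM
M/II-1 aff I-1×I-2: Mm
M/II-2 ? I-1×I-2: mm|Mm
⇒ M over [I-1,I-2,II-1,II-2]: 3 consistent

II-2 ∈ {ee Mm, ee mm}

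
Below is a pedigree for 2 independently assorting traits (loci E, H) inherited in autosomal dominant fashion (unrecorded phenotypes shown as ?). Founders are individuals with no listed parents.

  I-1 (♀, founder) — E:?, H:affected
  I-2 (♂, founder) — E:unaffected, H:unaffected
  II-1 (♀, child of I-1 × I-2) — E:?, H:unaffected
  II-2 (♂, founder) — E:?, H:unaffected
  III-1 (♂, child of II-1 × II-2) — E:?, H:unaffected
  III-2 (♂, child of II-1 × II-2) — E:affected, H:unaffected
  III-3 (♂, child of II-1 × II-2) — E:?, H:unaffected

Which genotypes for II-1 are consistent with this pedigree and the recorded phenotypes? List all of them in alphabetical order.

II-1 ∈ {Ee hh, ee hh}

E/I-1 ? ·: ee|Ee|EE
E/I-2 un ·: ee
E/II-1 ? I-1×I-2: ee|Ee
E/II-2 ? ·: ee|Ee|EE
E/III-1 ? II-1×II-2: ee|Ee|EE
E/III-2 aff II-1×II-2: Ee|EE
E/III-3 ? II-1×II-2: ee|Ee|EE
⇒ E over [I-1,I-2,II-1,II-2,III-1,III-2,III-3]: 70 consistent
H/I-1 aff ·: Hh
H/I-2 un ·: hh
H/II-1 un I-1×I-2: hh
H/II-2 un ·: hh
H/III-1 un II-1×II-2: hh
H/III-2 un II-1×II-2: hh
H/III-3 un II-1×II-2: hh
⇒ H over [I-1,I-2,II-1,II-2,III-1,III-2,III-3]: 1 consistent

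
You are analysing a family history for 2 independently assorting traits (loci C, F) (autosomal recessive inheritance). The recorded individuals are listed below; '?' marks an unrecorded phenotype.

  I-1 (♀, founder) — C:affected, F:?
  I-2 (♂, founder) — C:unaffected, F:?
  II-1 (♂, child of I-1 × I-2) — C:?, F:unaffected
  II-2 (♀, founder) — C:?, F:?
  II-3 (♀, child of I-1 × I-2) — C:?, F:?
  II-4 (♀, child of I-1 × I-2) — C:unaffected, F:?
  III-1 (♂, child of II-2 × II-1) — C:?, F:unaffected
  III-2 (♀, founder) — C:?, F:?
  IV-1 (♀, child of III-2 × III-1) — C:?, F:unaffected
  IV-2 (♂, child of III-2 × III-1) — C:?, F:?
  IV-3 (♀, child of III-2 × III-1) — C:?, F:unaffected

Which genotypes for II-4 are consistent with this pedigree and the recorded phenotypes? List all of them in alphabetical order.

C/I-1 aff ·: cc
C/I-2 un ·: CC|Cc
C/II-1 ? I-1×I-2: Cc|cc
C/II-2 ? ·: CC|Cc|cc
C/II-3 ? I-1×I-2: Cc|cc
C/II-4 un I-1×I-2: Cc
C/III-1 ? II-2×II-1: CC|Cc|cc
C/III-2 ? ·: CC|Cc|cc
C/IV-1 ? III-2×III-1: CC|Cc|cc
C/IV-2 ? III-2×III-1: CC|Cc|cc
C/IV-3 ? III-2×III-1: CC|Cc|cc
⇒ C over [I-1,I-2,II-1,II-2,II-3,II-4,III-1,III-2,IV-1,IV-2,IV-3]: 719 consistent
F/I-1 ? ·: FF|Ff|ff
F/I-2 ? ·: FF|Ff|ff
F/II-1 un I-1×I-2: FF|Ff
F/II-2 ? ·: FF|Ff|ff
F/II-3 ? I-1×I-2: FF|Ff|ff
F/II-4 ? I-1×I-2: FF|Ff|ff
F/III-1 un II-2×II-1: FF|Ff
F/III-2 ? ·: FF|Ff|ff
F/IV-1 un III-2×III-1: FF|Ff
F/IV-2 ? III-2×III-1: FF|Ff|ff
F/IV-3 un III-2×III-1: FF|Ff
⇒ F over [I-1,I-2,II-1,II-2,II-3,II-4,III-1,III-2,IV-1,IV-2,IV-3]: 3474 consistent

II-4 ∈ {Cc FF, Cc Ff, Cc ff}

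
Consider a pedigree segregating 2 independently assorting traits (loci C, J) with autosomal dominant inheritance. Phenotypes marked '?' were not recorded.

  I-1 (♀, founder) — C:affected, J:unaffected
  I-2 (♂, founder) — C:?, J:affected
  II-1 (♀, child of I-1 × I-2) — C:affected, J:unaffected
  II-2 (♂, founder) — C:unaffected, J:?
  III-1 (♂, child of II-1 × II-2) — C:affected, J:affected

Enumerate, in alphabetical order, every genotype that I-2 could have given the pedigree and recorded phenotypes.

C/I-1 aff ·: Cc|CC
C/I-2 ? ·: cc|Cc|CC
C/II-1 aff I-1×I-2: Cc|CC
C/II-2 un ·: cc
C/III-1 aff II-1×II-2: Cc
⇒ C over [I-1,I-2,II-1,II-2,III-1]: 9 consistent
J/I-1 un ·: jj
J/I-2 aff ·: Jj
J/II-1 un I-1×I-2: jj
J/II-2 ? ·: Jj|JJ
J/III-1 aff II-1×II-2: Jj
⇒ J over [I-1,I-2,II-1,II-2,III-1]: 2 consistent

I-2 ∈ {CC Jj, Cc Jj, cc Jj}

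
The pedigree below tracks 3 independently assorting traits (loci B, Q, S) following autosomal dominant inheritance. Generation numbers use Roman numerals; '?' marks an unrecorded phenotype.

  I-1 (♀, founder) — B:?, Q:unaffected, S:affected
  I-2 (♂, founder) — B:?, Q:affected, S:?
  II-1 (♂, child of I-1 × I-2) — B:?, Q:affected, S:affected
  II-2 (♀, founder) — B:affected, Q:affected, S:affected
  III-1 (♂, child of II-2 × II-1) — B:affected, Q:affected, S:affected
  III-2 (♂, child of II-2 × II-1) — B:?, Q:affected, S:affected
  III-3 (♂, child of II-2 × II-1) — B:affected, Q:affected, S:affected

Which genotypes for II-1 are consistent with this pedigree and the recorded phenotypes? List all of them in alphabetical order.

B/I-1 ? ·: bb|Bb|BB
B/I-2 ? ·: bb|Bb|BB
B/II-1 ? I-1×I-2: bb|Bb|BB
B/II-2 aff ·: Bb|BB
B/III-1 aff II-2×II-1: Bb|BB
B/III-2 ? II-2×II-1: bb|Bb|BB
B/III-3 aff II-2×II-1: Bb|BB
⇒ B over [I-1,I-2,II-1,II-2,III-1,III-2,III-3]: 188 consistent
Q/I-1 un ·: qq
Q/I-2 aff ·: Qq|QQ
Q/II-1 aff I-1×I-2: Qq
Q/II-2 aff ·: Qq|QQ
Q/III-1 aff II-2×II-1: Qq|QQ
Q/III-2 aff II-2×II-1: Qq|QQ
Q/III-3 aff II-2×II-1: Qq|QQ
⇒ Q over [I-1,I-2,II-1,II-2,III-1,III-2,III-3]: 32 consistent
S/I-1 aff ·: Ss|SS
S/I-2 ? ·: ss|Ss|SS
S/II-1 aff I-1×I-2: Ss|SS
S/II-2 aff ·: Ss|SS
S/III-1 aff II-2×II-1: Ss|SS
S/III-2 aff II-2×II-1: Ss|SS
S/III-3 aff II-2×II-1: Ss|SS
⇒ S over [I-1,I-2,II-1,II-2,III-1,III-2,III-3]: 116 consistent

II-1 ∈ {BB Qq SS, BB Qq Ss, Bb Qq SS, Bb Qq Ss, bb Qq SS, bb Qq Ss}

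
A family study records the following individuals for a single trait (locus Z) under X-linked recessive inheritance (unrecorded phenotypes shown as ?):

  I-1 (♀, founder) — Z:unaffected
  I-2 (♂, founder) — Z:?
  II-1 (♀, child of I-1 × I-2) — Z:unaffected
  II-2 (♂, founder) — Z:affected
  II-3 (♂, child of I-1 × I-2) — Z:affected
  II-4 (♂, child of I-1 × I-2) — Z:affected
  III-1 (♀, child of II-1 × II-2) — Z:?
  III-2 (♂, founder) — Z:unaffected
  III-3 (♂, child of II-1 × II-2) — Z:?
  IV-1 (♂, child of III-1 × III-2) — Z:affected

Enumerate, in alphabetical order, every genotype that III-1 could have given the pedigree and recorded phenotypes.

Z/I-1 un ·: X^ZX^z
Z/I-2 ? ·: X^ZY|X^zY
Z/II-1 un I-1×I-2: X^ZX^Z|X^ZX^z
Z/II-2 aff ·: X^zY
Z/II-3 aff I-1×I-2: X^zY
Z/II-4 aff I-1×I-2: X^zY
Z/III-1 ? II-1×II-2: X^ZX^z|X^zX^z
Z/III-2 un ·: X^ZY
Z/III-3 ? II-1×II-2: X^ZY|X^zY
Z/IV-1 aff III-1×III-2: X^zY
⇒ Z over [I-1,I-2,II-1,II-2,II-3,II-4,III-1,III-2,III-3,IV-1]: 9 consistent

III-1 ∈ {X^ZX^z, X^zX^z}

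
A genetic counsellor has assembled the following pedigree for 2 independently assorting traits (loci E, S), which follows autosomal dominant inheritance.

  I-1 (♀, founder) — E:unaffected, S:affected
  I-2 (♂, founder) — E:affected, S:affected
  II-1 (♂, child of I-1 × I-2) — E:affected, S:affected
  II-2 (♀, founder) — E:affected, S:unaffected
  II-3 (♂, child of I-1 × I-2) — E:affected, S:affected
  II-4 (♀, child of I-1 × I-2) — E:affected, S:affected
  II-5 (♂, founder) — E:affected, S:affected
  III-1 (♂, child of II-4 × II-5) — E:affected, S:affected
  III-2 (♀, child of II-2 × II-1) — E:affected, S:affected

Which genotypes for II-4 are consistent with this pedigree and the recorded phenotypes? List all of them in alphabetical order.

II-4 ∈ {Ee SS, Ee Ss}

E/I-1 un ·: ee
E/I-2 aff ·: Ee|EE
E/II-1 aff I-1×I-2: Ee
E/II-2 aff ·: Ee|EE
E/II-3 aff I-1×I-2: Ee
E/II-4 aff I-1×I-2: Ee
E/II-5 aff ·: Ee|EE
E/III-1 aff II-4×II-5: Ee|EE
E/III-2 aff II-2×II-1: Ee|EE
⇒ E over [I-1,I-2,II-1,II-2,II-3,II-4,II-5,III-1,III-2]: 32 consistent
S/I-1 aff ·: Ss|SS
S/I-2 aff ·: Ss|SS
S/II-1 aff I-1×I-2: Ss|SS
S/II-2 un ·: ss
S/II-3 aff I-1×I-2: Ss|SS
S/II-4 aff I-1×I-2: Ss|SS
S/II-5 aff ·: Ss|SS
S/III-1 aff II-4×II-5: Ss|SS
S/III-2 aff II-2×II-1: Ss
⇒ S over [I-1,I-2,II-1,II-2,II-3,II-4,II-5,III-1,III-2]: 87 consistent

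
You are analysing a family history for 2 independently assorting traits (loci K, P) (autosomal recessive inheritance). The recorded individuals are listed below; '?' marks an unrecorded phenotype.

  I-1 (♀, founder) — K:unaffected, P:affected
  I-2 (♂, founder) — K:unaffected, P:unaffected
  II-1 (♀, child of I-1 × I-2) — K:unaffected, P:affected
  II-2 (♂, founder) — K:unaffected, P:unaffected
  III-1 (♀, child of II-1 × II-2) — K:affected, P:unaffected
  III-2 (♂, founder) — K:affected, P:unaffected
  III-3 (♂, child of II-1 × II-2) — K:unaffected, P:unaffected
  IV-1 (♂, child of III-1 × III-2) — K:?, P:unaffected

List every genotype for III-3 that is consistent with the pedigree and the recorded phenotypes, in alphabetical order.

III-3 ∈ {KK Pp, Kk Pp}

K/I-1 un ·: KK|Kk
K/I-2 un ·: KK|Kk
K/II-1 un I-1×I-2: Kk
K/II-2 un ·: Kk
K/III-1 aff II-1×II-2: kk
K/III-2 aff ·: kk
K/III-3 un II-1×II-2: KK|Kk
K/IV-1 ? III-1×III-2: kk
⇒ K over [I-1,I-2,II-1,II-2,III-1,III-2,III-3,IV-1]: 6 consistent
P/I-1 aff ·: pp
P/I-2 un ·: Pp
P/II-1 aff I-1×I-2: pp
P/II-2 un ·: PP|Pp
P/III-1 un II-1×II-2: Pp
P/III-2 un ·: PP|Pp
P/III-3 un II-1×II-2: Pp
P/IV-1 un III-1×III-2: PP|Pp
⇒ P over [I-1,I-2,II-1,II-2,III-1,III-2,III-3,IV-1]: 8 consistent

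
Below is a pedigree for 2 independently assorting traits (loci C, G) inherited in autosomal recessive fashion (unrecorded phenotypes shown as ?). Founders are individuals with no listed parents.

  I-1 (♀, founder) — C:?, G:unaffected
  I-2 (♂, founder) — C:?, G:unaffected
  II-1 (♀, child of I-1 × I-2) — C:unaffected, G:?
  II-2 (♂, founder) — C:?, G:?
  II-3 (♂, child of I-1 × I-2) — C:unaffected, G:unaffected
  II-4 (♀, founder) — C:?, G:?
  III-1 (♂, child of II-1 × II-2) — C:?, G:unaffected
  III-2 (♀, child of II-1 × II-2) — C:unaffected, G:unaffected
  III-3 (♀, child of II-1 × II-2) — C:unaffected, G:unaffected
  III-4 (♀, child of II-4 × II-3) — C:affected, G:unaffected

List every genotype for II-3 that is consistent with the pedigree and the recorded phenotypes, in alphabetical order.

C/I-1 ? ·: CC|Cc|cc
C/I-2 ? ·: CC|Cc|cc
C/II-1 un I-1×I-2: CC|Cc
C/II-2 ? ·: CC|Cc|cc
C/II-3 un I-1×I-2: Cc
C/II-4 ? ·: Cc|cc
C/III-1 ? II-1×II-2: CC|Cc|cc
C/III-2 un II-1×II-2: CC|Cc
C/III-3 un II-1×II-2: CC|Cc
C/III-4 aff II-4×II-3: cc
⇒ C over [I-1,I-2,II-1,II-2,II-3,II-4,III-1,III-2,III-3,III-4]: 368 consistent
G/I-1 un ·: GG|Gg
G/I-2 un ·: GG|Gg
G/II-1 ? I-1×I-2: GG|Gg|gg
G/II-2 ? ·: GG|Gg|gg
G/II-3 un I-1×I-2: GG|Gg
G/II-4 ? ·: GG|Gg|gg
G/III-1 un II-1×II-2: GG|Gg
G/III-2 un II-1×II-2: GG|Gg
G/III-3 un II-1×II-2: GG|Gg
G/III-4 un II-4×II-3: GG|Gg
⇒ G over [I-1,I-2,II-1,II-2,II-3,II-4,III-1,III-2,III-3,III-4]: 787 consistent

II-3 ∈ {Cc GG, Cc Gg}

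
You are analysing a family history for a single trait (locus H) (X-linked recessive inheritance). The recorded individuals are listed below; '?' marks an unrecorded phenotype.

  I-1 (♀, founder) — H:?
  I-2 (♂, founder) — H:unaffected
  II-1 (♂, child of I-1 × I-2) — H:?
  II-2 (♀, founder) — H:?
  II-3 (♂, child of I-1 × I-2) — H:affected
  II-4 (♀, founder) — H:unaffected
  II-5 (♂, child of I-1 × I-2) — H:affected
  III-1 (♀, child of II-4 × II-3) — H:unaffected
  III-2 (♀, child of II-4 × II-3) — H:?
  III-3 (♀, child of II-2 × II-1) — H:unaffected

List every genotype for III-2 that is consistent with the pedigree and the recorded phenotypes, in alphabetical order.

III-2 ∈ {X^HX^h, X^hX^h}

H/I-1 ? ·: X^HX^h|X^hX^h
H/I-2 un ·: X^HY
H/II-1 ? I-1×I-2: X^HY|X^hY
H/II-2 ? ·: X^HX^H|X^HX^h|X^hX^h
H/II-3 aff I-1×I-2: X^hY
H/II-4 un ·: X^HX^H|X^HX^h
H/II-5 aff I-1×I-2: X^hY
H/III-1 un II-4×II-3: X^HX^h
H/III-2 ? II-4×II-3: X^HX^h|X^hX^h
H/III-3 un II-2×II-1: X^HX^H|X^HX^h
⇒ H over [I-1,I-2,II-1,II-2,II-3,II-4,II-5,III-1,III-2,III-3]: 24 consistent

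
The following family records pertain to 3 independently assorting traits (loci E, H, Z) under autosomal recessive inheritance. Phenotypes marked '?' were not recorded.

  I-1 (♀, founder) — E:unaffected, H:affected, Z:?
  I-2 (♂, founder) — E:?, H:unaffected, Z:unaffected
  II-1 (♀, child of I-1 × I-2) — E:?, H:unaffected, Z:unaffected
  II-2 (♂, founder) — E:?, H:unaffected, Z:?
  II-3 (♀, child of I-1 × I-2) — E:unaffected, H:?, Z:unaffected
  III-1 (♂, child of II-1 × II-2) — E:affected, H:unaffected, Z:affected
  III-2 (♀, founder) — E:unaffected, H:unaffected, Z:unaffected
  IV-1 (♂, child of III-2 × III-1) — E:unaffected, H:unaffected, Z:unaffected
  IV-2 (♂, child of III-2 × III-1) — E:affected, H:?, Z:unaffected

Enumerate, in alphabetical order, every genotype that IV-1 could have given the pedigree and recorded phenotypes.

IV-1 ∈ {Ee HH Zz, Ee Hh Zz}

E/I-1 un ·: EE|Ee
E/I-2 ? ·: EE|Ee|ee
E/II-1 ? I-1×I-2: Ee|ee
E/II-2 ? ·: Ee|ee
E/II-3 un I-1×I-2: EE|Ee
E/III-1 aff II-1×II-2: ee
E/III-2 un ·: Ee
E/IV-1 un III-2×III-1: Ee
E/IV-2 aff III-2×III-1: ee
⇒ E over [I-1,I-2,II-1,II-2,II-3,III-1,III-2,IV-1,IV-2]: 22 consistent
H/I-1 aff ·: hh
H/I-2 un ·: HH|Hh
H/II-1 un I-1×I-2: Hh
H/II-2 un ·: HH|Hh
H/II-3 ? I-1×I-2: Hh|hh
H/III-1 un II-1×II-2: HH|Hh
H/III-2 un ·: HH|Hh
H/IV-1 un III-2×III-1: HH|Hh
H/IV-2 ? III-2×III-1: HH|Hh|hh
⇒ H over [I-1,I-2,II-1,II-2,II-3,III-1,III-2,IV-1,IV-2]: 90 consistent
Z/I-1 ? ·: ZZ|Zz|zz
Z/I-2 un ·: ZZ|Zz
Z/II-1 un I-1×I-2: Zz
Z/II-2 ? ·: Zz|zz
Z/II-3 un I-1×I-2: ZZ|Zz
Z/III-1 aff II-1×II-2: zz
Z/III-2 un ·: ZZ|Zz
Z/IV-1 un III-2×III-1: Zz
Z/IV-2 un III-2×III-1: Zz
⇒ Z over [I-1,I-2,II-1,II-2,II-3,III-1,III-2,IV-1,IV-2]: 32 consistent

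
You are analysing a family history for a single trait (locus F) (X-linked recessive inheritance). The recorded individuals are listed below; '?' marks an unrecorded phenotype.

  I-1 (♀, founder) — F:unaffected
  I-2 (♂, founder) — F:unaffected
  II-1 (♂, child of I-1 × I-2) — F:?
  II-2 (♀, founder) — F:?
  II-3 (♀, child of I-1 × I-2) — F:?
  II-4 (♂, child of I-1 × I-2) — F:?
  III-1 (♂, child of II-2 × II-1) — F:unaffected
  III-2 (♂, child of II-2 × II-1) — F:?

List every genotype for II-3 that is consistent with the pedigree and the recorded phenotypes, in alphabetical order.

II-3 ∈ {X^FX^F, X^FX^f}

F/I-1 un ·: X^FX^F|X^FX^f
F/I-2 un ·: X^FY
F/II-1 ? I-1×I-2: X^FY|X^fY
F/II-2 ? ·: X^FX^F|X^FX^f
F/II-3 ? I-1×I-2: X^FX^F|X^FX^f
F/II-4 ? I-1×I-2: X^FY|X^fY
F/III-1 un II-2×II-1: X^FY
F/III-2 ? II-2×II-1: X^FY|X^fY
⇒ F over [I-1,I-2,II-1,II-2,II-3,II-4,III-1,III-2]: 27 consistent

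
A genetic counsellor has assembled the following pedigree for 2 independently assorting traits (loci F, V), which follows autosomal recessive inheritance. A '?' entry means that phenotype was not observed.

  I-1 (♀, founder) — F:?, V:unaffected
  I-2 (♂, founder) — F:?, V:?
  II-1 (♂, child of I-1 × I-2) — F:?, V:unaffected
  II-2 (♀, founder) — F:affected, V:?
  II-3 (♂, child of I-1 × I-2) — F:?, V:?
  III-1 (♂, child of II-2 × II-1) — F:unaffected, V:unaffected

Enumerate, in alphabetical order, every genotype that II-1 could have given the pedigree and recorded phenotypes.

II-1 ∈ {FF VV, FF Vv, Ff VV, Ff Vv}

F/I-1 ? ·: FF|Ff|ff
F/I-2 ? ·: FF|Ff|ff
F/II-1 ? I-1×I-2: FF|Ff
F/II-2 aff ·: ff
F/II-3 ? I-1×I-2: FF|Ff|ff
F/III-1 un II-2×II-1: Ff
⇒ F over [I-1,I-2,II-1,II-2,II-3,III-1]: 21 consistent
V/I-1 un ·: VV|Vv
V/I-2 ? ·: VV|Vv|vv
V/II-1 un I-1×I-2: VV|Vv
V/II-2 ? ·: VV|Vv|vv
V/II-3 ? I-1×I-2: VV|Vv|vv
V/III-1 un II-2×II-1: VV|Vv
⇒ V over [I-1,I-2,II-1,II-2,II-3,III-1]: 82 consistent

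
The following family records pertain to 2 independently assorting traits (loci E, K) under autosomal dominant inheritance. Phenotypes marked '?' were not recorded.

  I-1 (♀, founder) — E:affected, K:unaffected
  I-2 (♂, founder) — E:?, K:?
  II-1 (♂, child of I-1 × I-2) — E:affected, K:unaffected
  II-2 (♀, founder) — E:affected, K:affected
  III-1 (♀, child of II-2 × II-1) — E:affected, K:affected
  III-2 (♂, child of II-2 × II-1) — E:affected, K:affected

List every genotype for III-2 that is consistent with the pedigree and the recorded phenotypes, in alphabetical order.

E/I-1 aff ·: Ee|EE
E/I-2 ? ·: ee|Ee|EE
E/II-1 aff I-1×I-2: Ee|EE
E/II-2 aff ·: Ee|EE
E/III-1 aff II-2×II-1: Ee|EE
E/III-2 aff II-2×II-1: Ee|EE
⇒ E over [I-1,I-2,II-1,II-2,III-1,III-2]: 60 consistent
K/I-1 un ·: kk
K/I-2 ? ·: kk|Kk
K/II-1 un I-1×I-2: kk
K/II-2 aff ·: Kk|KK
K/III-1 aff II-2×II-1: Kk
K/III-2 aff II-2×II-1: Kk
⇒ K over [I-1,I-2,II-1,II-2,III-1,III-2]: 4 consistent

III-2 ∈ {EE Kk, Ee Kk}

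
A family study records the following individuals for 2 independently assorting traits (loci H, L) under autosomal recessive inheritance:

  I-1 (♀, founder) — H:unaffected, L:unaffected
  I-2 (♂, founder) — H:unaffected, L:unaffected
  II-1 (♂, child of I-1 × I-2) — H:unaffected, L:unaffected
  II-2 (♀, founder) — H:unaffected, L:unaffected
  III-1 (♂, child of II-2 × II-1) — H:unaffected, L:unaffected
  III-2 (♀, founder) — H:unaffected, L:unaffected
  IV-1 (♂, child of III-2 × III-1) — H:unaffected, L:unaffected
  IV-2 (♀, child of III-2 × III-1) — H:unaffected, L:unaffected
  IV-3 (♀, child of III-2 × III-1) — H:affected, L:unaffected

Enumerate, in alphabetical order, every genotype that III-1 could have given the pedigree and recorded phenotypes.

III-1 ∈ {Hh LL, Hh Ll}

H/I-1 un ·: HH|Hh
H/I-2 un ·: HH|Hh
H/II-1 un I-1×I-2: HH|Hh
H/II-2 un ·: HH|Hh
H/III-1 un II-2×II-1: Hh
H/III-2 un ·: Hh
H/IV-1 un III-2×III-1: HH|Hh
H/IV-2 un III-2×III-1: HH|Hh
H/IV-3 aff III-2×III-1: hh
⇒ H over [I-1,I-2,II-1,II-2,III-1,III-2,IV-1,IV-2,IV-3]: 40 consistent
L/I-1 un ·: LL|Ll
L/I-2 un ·: LL|Ll
L/II-1 un I-1×I-2: LL|Ll
L/II-2 un ·: LL|Ll
L/III-1 un II-2×II-1: LL|Ll
L/III-2 un ·: LL|Ll
L/IV-1 un III-2×III-1: LL|Ll
L/IV-2 un III-2×III-1: LL|Ll
L/IV-3 un III-2×III-1: LL|Ll
⇒ L over [I-1,I-2,II-1,II-2,III-1,III-2,IV-1,IV-2,IV-3]: 286 consistent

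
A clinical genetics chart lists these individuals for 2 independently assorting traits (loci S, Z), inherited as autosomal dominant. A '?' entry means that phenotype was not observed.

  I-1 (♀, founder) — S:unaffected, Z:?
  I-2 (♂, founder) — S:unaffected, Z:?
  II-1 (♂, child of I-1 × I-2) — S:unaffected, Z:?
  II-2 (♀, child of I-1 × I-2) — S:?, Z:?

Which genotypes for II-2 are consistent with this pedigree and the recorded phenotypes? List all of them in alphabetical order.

S/I-1 un ·: ss
S/I-2 un ·: ss
S/II-1 un I-1×I-2: ss
S/II-2 ? I-1×I-2: ss
⇒ S over [I-1,I-2,II-1,II-2]: 1 consistent
Z/I-1 ? ·: zz|Zz|ZZ
Z/I-2 ? ·: zz|Zz|ZZ
Z/II-1 ? I-1×I-2: zz|Zz|ZZ
Z/II-2 ? I-1×I-2: zz|Zz|ZZ
⇒ Z over [I-1,I-2,II-1,II-2]: 29 consistent

II-2 ∈ {ss ZZ, ss Zz, ss zz}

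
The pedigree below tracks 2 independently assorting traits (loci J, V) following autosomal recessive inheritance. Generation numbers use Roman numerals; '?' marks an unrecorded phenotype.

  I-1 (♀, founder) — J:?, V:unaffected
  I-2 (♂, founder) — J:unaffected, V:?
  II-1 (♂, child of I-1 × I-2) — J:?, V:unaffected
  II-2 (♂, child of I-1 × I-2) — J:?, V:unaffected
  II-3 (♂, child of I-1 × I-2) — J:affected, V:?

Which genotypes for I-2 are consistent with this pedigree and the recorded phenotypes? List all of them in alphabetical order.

I-2 ∈ {Jj VV, Jj Vv, Jj vv}

J/I-1 ? ·: Jj|jj
J/I-2 un ·: Jj
J/II-1 ? I-1×I-2: JJ|Jj|jj
J/II-2 ? I-1×I-2: JJ|Jj|jj
J/II-3 aff I-1×I-2: jj
⇒ J over [I-1,I-2,II-1,II-2,II-3]: 13 consistent
V/I-1 un ·: VV|Vv
V/I-2 ? ·: VV|Vv|vv
V/II-1 un I-1×I-2: VV|Vv
V/II-2 un I-1×I-2: VV|Vv
V/II-3 ? I-1×I-2: VV|Vv|vv
⇒ V over [I-1,I-2,II-1,II-2,II-3]: 32 consistent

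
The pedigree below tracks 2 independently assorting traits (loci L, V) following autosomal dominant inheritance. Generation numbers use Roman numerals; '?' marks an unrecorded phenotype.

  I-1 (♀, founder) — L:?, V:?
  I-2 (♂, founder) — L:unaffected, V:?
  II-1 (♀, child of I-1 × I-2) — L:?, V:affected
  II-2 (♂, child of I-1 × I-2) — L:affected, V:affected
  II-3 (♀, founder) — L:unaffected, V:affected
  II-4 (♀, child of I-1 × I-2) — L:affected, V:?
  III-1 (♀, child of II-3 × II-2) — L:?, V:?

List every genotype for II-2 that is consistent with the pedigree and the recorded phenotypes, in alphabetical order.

II-2 ∈ {Ll VV, Ll Vv}

L/I-1 ? ·: Ll|LL
L/I-2 un ·: ll
L/II-1 ? I-1×I-2: ll|Ll
L/II-2 aff I-1×I-2: Ll
L/II-3 un ·: ll
L/II-4 aff I-1×I-2: Ll
L/III-1 ? II-3×II-2: ll|Ll
⇒ L over [I-1,I-2,II-1,II-2,II-3,II-4,III-1]: 6 consistent
V/I-1 ? ·: vv|Vv|VV
V/I-2 ? ·: vv|Vv|VV
V/II-1 aff I-1×I-2: Vv|VV
V/II-2 aff I-1×I-2: Vv|VV
V/II-3 aff ·: Vv|VV
V/II-4 ? I-1×I-2: vv|Vv|VV
V/III-1 ? II-3×II-2: vv|Vv|VV
⇒ V over [I-1,I-2,II-1,II-2,II-3,II-4,III-1]: 145 consistent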